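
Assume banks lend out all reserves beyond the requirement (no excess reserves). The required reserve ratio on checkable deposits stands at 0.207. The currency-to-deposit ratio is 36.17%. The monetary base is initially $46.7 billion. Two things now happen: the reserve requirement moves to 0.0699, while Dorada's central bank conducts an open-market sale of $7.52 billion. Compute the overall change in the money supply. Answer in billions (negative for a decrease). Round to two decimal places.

$11.79 billion

Before: m₁ = (1 + 0.3617) / (0.207 + 0.3617) ≈ 2.39441, MB₁ = 46.7, so M₁ = 2.39441 × 46.7 ≈ 111.8189 billion.
After: m₂ = (1 + 0.3617) / (0.0699 + 0.3617) ≈ 3.15500, MB₂ = 46.7 − 7.52 = 39.18, so M₂ = 3.15500 × 39.18 = 123.6129 billion.
ΔM = M₂ − M₁ = 123.6129 − 111.8189 = 11.794 billion.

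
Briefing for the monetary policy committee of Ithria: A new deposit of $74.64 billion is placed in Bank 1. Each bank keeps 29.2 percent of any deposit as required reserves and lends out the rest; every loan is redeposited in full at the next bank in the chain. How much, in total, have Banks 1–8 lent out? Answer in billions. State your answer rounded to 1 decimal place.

$169.6 billion

Bank i lends (1 − rr)^i of the original deposit: Bank 1 lends 74.64·0.7080 ≈ 52.8451, Bank 2 lends 74.64·0.7080² ≈ 37.4143, and so on.
Summing a geometric series: total = 74.64·[0.7080·(1 − 0.7080^8) / (1 − 0.7080)] ≈ 169.5506 billion.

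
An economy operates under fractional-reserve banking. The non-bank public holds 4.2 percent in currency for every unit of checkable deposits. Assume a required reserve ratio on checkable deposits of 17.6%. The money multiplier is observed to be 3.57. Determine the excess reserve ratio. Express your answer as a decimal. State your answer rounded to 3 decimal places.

0.074

Using m = 3.57. Since m = (1 + c)/(c + rr + e), the denominator satisfies c + rr + e = (1 + c)/m = (1 + 0.042) / 3.57 ≈ 0.291877.
With c = 0.042 and rr = 0.176, the excess reserve ratio is 0.291877 − 0.042 − 0.176 = 0.073877.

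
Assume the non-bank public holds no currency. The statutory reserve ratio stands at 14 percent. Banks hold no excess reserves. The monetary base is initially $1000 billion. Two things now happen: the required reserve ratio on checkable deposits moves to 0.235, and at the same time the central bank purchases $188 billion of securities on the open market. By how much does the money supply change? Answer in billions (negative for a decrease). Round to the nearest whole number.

-2088 billion

Before: m₁ = 1 / (0.14) ≈ 7.14286, MB₁ = 1000, so M₁ = 7.14286 × 1000 = 7142.86 billion.
After: m₂ = 1 / (0.235) ≈ 4.25532, MB₂ = 1000 + 188 = 1188, so M₂ = 4.25532 × 1188 ≈ 5055.3202 billion.
ΔM = M₂ − M₁ = 5055.3202 − 7142.86 = -2087.5398 billion.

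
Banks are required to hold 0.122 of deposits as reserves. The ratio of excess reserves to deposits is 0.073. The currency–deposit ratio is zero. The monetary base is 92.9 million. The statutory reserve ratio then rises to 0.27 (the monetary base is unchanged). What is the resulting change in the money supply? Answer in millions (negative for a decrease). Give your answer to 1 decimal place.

Initially m₁ = 1 / (0.122 + 0.073) ≈ 5.1282, so M₁ = 5.1282 × 92.9 ≈ 476.4098 million.
After the change m₂ = 1 / (0.27 + 0.073) ≈ 2.9155, so M₂ = 2.9155 × 92.9 ≈ 270.85 million.
ΔM = M₂ − M₁ = 270.85 − 476.4098 = -205.5598 million.

-205.6 million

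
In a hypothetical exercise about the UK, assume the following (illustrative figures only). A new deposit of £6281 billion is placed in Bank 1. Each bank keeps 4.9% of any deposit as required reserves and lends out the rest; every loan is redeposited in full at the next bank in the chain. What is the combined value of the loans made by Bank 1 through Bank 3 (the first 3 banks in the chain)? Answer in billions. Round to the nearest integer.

£17056 billion

Bank i lends (1 − rr)^i of the original deposit: Bank 1 lends 6281·0.9510 = 5973.2310, Bank 2 lends 6281·0.9510² ≈ 5680.5427, and so on.
Summing a geometric series: total = 6281·[0.9510·(1 − 0.9510^3) / (1 − 0.9510)] ≈ 17055.9698 billion.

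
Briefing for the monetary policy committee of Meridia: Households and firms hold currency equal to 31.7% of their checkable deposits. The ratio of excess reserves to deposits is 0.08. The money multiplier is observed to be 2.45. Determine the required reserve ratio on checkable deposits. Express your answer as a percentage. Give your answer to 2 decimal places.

14.06%

Using m = 2.45. Since m = (1 + c)/(c + rr + e), the denominator satisfies c + rr + e = (1 + c)/m = (1 + 0.317) / 2.45 ≈ 0.537551.
With c = 0.317 and e = 0.08, the required reserve ratio on checkable deposits is 0.537551 − 0.317 − 0.08 = 0.140551.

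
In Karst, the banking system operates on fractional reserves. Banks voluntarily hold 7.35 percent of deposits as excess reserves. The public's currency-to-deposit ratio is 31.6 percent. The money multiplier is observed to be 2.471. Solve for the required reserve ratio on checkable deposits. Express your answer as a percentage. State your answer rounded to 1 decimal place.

Using m = 2.471. Since m = (1 + c)/(c + rr + e), the denominator satisfies c + rr + e = (1 + c)/m = (1 + 0.316) / 2.471 ≈ 0.532578.
With c = 0.316 and e = 0.0735, the required reserve ratio on checkable deposits is 0.532578 − 0.316 − 0.0735 = 0.143078.

14.3%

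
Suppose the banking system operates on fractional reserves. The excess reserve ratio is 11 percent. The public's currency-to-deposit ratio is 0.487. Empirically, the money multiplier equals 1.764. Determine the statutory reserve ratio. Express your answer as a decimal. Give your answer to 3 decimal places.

0.246

Using m = 1.764. Since m = (1 + c)/(c + rr + e), the denominator satisfies c + rr + e = (1 + c)/m = (1 + 0.487) / 1.764 ≈ 0.842971.
With c = 0.487 and e = 0.11, the statutory reserve ratio is 0.842971 − 0.487 − 0.11 = 0.245971.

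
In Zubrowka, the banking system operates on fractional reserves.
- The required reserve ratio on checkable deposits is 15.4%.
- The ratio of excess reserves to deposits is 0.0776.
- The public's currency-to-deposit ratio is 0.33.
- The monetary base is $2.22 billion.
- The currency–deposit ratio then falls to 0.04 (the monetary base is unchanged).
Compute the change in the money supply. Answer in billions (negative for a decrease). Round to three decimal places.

Initially m₁ = (1 + 0.33) / (0.154 + 0.0776 + 0.33) ≈ 2.36823, so M₁ = 2.36823 × 2.22 ≈ 5.2575 billion.
After the change m₂ = (1 + 0.04) / (0.154 + 0.0776 + 0.04) ≈ 3.82916, so M₂ = 3.82916 × 2.22 ≈ 8.5007 billion.
ΔM = M₂ − M₁ = 8.5007 − 5.2575 = 3.2432 billion.

$3.243 billion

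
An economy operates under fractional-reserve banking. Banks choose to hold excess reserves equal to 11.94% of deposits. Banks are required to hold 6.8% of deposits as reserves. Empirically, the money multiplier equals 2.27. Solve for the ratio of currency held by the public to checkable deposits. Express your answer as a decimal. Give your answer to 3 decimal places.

Using m = 2.27. From m = (1 + c)/(c + rr + e), rearranging gives 1 + c = m·(c + rr + e), so c·(1 − m) = m·(rr + e) − 1.
Hence c = [m·(rr + e) − 1]/(1 − m) = [2.27 × (0.068 + 0.1194) − 1] / (1 − 2.27) ≈ 0.452443.

0.452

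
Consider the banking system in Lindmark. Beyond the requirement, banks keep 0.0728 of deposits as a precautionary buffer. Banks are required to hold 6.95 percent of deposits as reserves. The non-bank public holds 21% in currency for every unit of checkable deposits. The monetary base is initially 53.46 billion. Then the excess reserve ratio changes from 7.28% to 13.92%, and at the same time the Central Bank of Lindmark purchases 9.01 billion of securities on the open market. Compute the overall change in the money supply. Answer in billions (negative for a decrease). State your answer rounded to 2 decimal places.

-3.08 billion

Before: m₁ = (1 + 0.21) / (0.0695 + 0.0728 + 0.21) ≈ 3.43457, MB₁ = 53.46, so M₁ = 3.43457 × 53.46 ≈ 183.6121 billion.
After: m₂ = (1 + 0.21) / (0.0695 + 0.1392 + 0.21) ≈ 2.88990, MB₂ = 53.46 + 9.01 = 62.47, so M₂ = 2.88990 × 62.47 ≈ 180.5321 billion.
ΔM = M₂ − M₁ = 180.5321 − 183.6121 = -3.08 billion.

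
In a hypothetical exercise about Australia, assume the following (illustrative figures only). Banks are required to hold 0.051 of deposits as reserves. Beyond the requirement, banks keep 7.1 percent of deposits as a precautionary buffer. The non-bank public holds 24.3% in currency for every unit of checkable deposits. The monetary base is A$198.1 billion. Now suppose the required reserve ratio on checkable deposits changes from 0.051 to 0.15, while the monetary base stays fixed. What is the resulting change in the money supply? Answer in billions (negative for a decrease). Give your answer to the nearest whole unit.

-144 billion

Initially m₁ = (1 + 0.243) / (0.051 + 0.071 + 0.243) ≈ 3.4055, so M₁ = 3.4055 × 198.1 ≈ 674.6295 billion.
After the change m₂ = (1 + 0.243) / (0.15 + 0.071 + 0.243) ≈ 2.6789, so M₂ = 2.6789 × 198.1 ≈ 530.6901 billion.
ΔM = M₂ − M₁ = 530.6901 − 674.6295 = -143.9394 billion.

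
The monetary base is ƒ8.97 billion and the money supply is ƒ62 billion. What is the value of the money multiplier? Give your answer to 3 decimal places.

6.912

The money multiplier is m = M / MB = 62 / 8.97 ≈ 6.91193.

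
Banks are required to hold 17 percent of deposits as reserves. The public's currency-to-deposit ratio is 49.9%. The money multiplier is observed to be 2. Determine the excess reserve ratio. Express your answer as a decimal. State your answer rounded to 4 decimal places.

0.0805

Using m = 2. Since m = (1 + c)/(c + rr + e), the denominator satisfies c + rr + e = (1 + c)/m = (1 + 0.499) / 2 = 0.749500.
With c = 0.499 and rr = 0.17, the excess reserve ratio is 0.749500 − 0.499 − 0.17 = 0.0805.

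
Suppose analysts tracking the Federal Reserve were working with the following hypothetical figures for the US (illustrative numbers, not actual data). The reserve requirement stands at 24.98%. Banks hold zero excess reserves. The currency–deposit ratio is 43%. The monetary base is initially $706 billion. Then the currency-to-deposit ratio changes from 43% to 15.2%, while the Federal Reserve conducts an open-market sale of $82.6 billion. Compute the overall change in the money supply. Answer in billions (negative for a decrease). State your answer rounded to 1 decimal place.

$302.2 billion

Before: m₁ = (1 + 0.43) / (0.2498 + 0.43) ≈ 2.10356, MB₁ = 706, so M₁ = 2.10356 × 706 ≈ 1485.1134 billion.
After: m₂ = (1 + 0.152) / (0.2498 + 0.152) ≈ 2.86710, MB₂ = 706 − 82.6 = 623.4, so M₂ = 2.86710 × 623.4 ≈ 1787.3501 billion.
ΔM = M₂ − M₁ = 1787.3501 − 1485.1134 = 302.2367 billion.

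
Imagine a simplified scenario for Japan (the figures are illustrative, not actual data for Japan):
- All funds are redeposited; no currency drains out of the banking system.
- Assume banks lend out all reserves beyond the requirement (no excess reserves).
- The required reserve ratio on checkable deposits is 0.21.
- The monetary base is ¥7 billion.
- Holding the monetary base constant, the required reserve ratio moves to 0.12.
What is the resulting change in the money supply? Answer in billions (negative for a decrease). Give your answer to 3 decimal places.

¥25.000 billion

Initially m₁ = 1 / (0.21) ≈ 4.76190, so M₁ = 4.76190 × 7 = 33.3333 billion.
After the change m₂ = 1 / (0.12) ≈ 8.33333, so M₂ = 8.33333 × 7 ≈ 58.3333 billion.
ΔM = M₂ − M₁ = 58.3333 − 33.3333 = 25 billion.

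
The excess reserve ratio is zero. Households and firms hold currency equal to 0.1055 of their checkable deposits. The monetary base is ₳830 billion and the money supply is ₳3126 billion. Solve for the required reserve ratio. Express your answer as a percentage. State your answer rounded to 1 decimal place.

18.8%

Using m = M/MB = 3126/830 ≈ 3.766265. Since m = (1 + c)/(c + rr + e), the denominator satisfies c + rr + e = (1 + c)/m = (1 + 0.1055) / 3.766265 ≈ 0.293527.
With c = 0.1055 and e = 0, the required reserve ratio is 0.293527 − 0.1055 − 0 = 0.188027.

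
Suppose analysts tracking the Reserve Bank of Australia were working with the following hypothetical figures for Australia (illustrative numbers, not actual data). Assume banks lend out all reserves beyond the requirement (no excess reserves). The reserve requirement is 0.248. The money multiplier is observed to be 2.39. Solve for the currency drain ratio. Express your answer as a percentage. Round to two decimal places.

Using m = 2.39. From m = (1 + c)/(c + rr + e), rearranging gives 1 + c = m·(c + rr + e), so c·(1 − m) = m·(rr + e) − 1.
Hence c = [m·(rr + e) − 1]/(1 − m) = [2.39 × (0.248 + 0) − 1] / (1 − 2.39) ≈ 0.293007.

29.30%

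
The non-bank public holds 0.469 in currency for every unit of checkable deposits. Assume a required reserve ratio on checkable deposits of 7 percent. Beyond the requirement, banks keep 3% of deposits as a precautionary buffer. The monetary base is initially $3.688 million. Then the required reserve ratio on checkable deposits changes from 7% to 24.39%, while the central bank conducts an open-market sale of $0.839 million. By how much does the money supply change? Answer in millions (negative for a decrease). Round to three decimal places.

-3.888 million

Before: m₁ = (1 + 0.469) / (0.07 + 0.03 + 0.469) ≈ 2.58172, MB₁ = 3.688, so M₁ = 2.58172 × 3.688 ≈ 9.5214 million.
After: m₂ = (1 + 0.469) / (0.2439 + 0.03 + 0.469) ≈ 1.97739, MB₂ = 3.688 − 0.839 = 2.849, so M₂ = 1.97739 × 2.849 ≈ 5.6336 million.
ΔM = M₂ − M₁ = 5.6336 − 9.5214 = -3.8878 million.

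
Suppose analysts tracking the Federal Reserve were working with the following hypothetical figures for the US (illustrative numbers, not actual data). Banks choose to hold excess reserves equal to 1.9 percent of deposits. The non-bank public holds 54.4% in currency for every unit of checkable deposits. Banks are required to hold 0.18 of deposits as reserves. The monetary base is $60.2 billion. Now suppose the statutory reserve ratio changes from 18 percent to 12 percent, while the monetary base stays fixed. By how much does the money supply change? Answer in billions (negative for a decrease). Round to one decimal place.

$11.0 billion

Initially m₁ = (1 + 0.544) / (0.18 + 0.019 + 0.544) ≈ 2.0781, so M₁ = 2.0781 × 60.2 ≈ 125.1016 billion.
After the change m₂ = (1 + 0.544) / (0.12 + 0.019 + 0.544) ≈ 2.2606, so M₂ = 2.2606 × 60.2 ≈ 136.0881 billion.
ΔM = M₂ − M₁ = 136.0881 − 125.1016 = 10.9865 billion.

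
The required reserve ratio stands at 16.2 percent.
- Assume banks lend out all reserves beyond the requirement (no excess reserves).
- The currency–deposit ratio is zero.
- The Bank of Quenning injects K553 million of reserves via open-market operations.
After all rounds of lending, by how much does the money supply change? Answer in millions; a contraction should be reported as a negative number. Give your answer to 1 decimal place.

K3413.6 million

The simple money multiplier is m = 1/rr = 1/0.162 ≈ 6.17284.
An open-market purchase increases the monetary base by 553 million, so ΔM = m × ΔMB = 6.17284 × 553 ≈ 3413.5805 million.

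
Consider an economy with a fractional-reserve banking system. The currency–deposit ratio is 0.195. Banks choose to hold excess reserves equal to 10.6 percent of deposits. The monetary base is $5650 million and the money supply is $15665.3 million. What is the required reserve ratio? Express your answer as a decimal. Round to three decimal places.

Using m = M/MB = 15665.3/5650 ≈ 2.772619. Since m = (1 + c)/(c + rr + e), the denominator satisfies c + rr + e = (1 + c)/m = (1 + 0.195) / 2.772619 ≈ 0.431000.
With c = 0.195 and e = 0.106, the required reserve ratio is 0.431000 − 0.195 − 0.106 = 0.13.

0.130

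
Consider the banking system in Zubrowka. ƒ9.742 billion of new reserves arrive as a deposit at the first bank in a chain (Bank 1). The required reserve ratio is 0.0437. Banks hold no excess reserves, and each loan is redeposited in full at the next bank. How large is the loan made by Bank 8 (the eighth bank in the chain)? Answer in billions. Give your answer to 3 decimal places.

Each bank lends a fraction (1 − rr) = 0.9563 of the deposit it receives, so Bank 8 receives 9.742·0.9563^7 and lends 9.742·0.9563^8 ≈ 6.8140 billion.

ƒ6.814 billion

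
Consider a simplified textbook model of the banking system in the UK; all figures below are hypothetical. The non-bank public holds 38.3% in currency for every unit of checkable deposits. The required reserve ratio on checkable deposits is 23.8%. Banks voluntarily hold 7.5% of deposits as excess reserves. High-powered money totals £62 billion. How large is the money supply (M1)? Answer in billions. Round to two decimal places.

£123.20 billion

The money multiplier is m = (1 + c) / (rr + e + c) = (1 + 0.383) / (0.238 + 0.075 + 0.383) ≈ 1.98707.
So M = m × MB = 1.98707 × 62 ≈ 123.1983 billion.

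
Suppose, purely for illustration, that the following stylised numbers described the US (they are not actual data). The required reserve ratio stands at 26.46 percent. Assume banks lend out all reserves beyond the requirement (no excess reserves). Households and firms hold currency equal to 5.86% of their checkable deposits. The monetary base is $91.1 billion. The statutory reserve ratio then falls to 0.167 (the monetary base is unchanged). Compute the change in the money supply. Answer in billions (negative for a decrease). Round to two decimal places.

$129.09 billion

Initially m₁ = (1 + 0.0586) / (0.2646 + 0.0586) ≈ 3.27537, so M₁ = 3.27537 × 91.1 ≈ 298.3862 billion.
After the change m₂ = (1 + 0.0586) / (0.167 + 0.0586) ≈ 4.69238, so M₂ = 4.69238 × 91.1 ≈ 427.4758 billion.
ΔM = M₂ − M₁ = 427.4758 − 298.3862 = 129.0896 billion.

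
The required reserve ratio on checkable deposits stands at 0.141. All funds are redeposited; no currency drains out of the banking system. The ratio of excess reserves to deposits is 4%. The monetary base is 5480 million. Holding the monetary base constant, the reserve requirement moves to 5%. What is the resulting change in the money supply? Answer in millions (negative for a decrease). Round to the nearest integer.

30613 million

Initially m₁ = 1 / (0.141 + 0.04) ≈ 5.52486, so M₁ = 5.52486 × 5480 = 30276.2328 million.
After the change m₂ = 1 / (0.05 + 0.04) ≈ 11.11111, so M₂ = 11.11111 × 5480 = 60888.8828 million.
ΔM = M₂ − M₁ = 60888.8828 − 30276.2328 = 30612.65 million.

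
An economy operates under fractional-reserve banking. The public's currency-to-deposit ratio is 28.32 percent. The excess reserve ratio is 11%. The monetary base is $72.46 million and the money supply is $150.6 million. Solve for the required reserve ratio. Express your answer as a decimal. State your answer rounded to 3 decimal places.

Using m = M/MB = 150.6/72.46 ≈ 2.078388. Since m = (1 + c)/(c + rr + e), the denominator satisfies c + rr + e = (1 + c)/m = (1 + 0.2832) / 2.078388 ≈ 0.617402.
With c = 0.2832 and e = 0.11, the required reserve ratio is 0.617402 − 0.2832 − 0.11 = 0.224202.

0.224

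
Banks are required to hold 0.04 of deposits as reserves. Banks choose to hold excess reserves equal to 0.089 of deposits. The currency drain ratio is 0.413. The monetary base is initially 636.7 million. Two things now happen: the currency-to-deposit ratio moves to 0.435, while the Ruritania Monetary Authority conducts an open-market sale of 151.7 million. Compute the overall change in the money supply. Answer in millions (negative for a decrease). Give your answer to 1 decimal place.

Before: m₁ = (1 + 0.413) / (0.04 + 0.089 + 0.413) ≈ 2.60701, MB₁ = 636.7, so M₁ = 2.60701 × 636.7 ≈ 1659.8833 million.
After: m₂ = (1 + 0.435) / (0.04 + 0.089 + 0.435) ≈ 2.54433, MB₂ = 636.7 − 151.7 = 485, so M₂ = 2.54433 × 485 ≈ 1234.0001 million.
ΔM = M₂ − M₁ = 1234.0001 − 1659.8833 = -425.8832 million.

-425.9 million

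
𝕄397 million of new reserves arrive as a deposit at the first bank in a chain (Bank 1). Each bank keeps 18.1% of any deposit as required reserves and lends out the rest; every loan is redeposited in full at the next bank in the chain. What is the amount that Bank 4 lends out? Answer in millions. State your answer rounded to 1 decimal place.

Each bank lends a fraction (1 − rr) = 0.8190 of the deposit it receives, so Bank 4 receives 397·0.8190^3 and lends 397·0.8190^4 ≈ 178.6184 million.

𝕄178.6 million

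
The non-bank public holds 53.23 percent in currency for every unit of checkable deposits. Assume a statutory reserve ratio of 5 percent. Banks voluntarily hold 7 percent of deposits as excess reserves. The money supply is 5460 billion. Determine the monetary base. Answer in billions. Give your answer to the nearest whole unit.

2324 billion

The money multiplier is m = (1 + c) / (rr + e + c) = (1 + 0.5323) / (0.05 + 0.07 + 0.5323) ≈ 2.34907.
MB = M / m = 5460 / 2.34907 ≈ 2324.3241 billion.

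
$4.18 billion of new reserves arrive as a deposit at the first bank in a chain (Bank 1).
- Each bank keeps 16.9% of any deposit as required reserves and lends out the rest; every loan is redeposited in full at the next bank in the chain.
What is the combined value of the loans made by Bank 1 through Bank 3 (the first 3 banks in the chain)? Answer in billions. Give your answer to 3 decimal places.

$8.759 billion

Bank i lends (1 − rr)^i of the original deposit: Bank 1 lends 4.18·0.8310 ≈ 3.4736, Bank 2 lends 4.18·0.8310² ≈ 2.8865, and so on.
Summing a geometric series: total = 4.18·[0.8310·(1 − 0.8310^3) / (1 − 0.8310)] ≈ 8.7588 billion.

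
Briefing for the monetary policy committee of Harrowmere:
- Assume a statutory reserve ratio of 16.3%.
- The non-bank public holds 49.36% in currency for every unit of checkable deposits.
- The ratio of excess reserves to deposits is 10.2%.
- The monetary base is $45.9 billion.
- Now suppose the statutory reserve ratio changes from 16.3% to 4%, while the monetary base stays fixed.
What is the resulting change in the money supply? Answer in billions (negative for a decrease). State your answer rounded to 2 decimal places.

$17.49 billion

Initially m₁ = (1 + 0.4936) / (0.163 + 0.102 + 0.4936) ≈ 1.96889, so M₁ = 1.96889 × 45.9 ≈ 90.3721 billion.
After the change m₂ = (1 + 0.4936) / (0.04 + 0.102 + 0.4936) ≈ 2.34991, so M₂ = 2.34991 × 45.9 ≈ 107.8609 billion.
ΔM = M₂ − M₁ = 107.8609 − 90.3721 = 17.4888 billion.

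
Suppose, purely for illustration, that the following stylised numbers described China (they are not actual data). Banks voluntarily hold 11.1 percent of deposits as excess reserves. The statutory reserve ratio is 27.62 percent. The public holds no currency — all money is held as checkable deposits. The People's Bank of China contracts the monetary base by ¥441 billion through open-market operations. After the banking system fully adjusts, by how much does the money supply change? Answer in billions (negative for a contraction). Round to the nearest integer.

The money multiplier is m = 1 / (rr + e) = 1 / (0.2762 + 0.111) ≈ 2.5826.
The sale removes 441 billion of base, so ΔM = m × ΔMB = 2.5826 × (−441) = -1138.9266 billion.

-1139 billion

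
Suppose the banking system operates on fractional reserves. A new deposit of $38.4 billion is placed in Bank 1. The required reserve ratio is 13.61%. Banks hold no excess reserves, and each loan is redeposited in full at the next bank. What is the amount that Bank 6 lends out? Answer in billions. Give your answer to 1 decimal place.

Each bank lends a fraction (1 − rr) = 0.8639 of the deposit it receives, so Bank 6 receives 38.4·0.8639^5 and lends 38.4·0.8639^6 ≈ 15.9629 billion.

$16.0 billion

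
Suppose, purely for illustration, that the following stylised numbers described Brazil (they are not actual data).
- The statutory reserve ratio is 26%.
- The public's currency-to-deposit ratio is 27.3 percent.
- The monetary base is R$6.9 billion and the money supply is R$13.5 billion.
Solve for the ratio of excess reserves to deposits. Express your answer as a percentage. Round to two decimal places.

Using m = M/MB = 13.5/6.9 ≈ 1.956522. Since m = (1 + c)/(c + rr + e), the denominator satisfies c + rr + e = (1 + c)/m = (1 + 0.273) / 1.956522 ≈ 0.650644.
With c = 0.273 and rr = 0.26, the ratio of excess reserves to deposits is 0.650644 − 0.273 − 0.26 = 0.117644.

11.76%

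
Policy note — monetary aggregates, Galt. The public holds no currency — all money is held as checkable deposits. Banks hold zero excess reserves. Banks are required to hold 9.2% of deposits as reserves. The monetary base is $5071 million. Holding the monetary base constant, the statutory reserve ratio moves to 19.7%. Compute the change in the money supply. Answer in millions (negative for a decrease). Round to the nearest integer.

Initially m₁ = 1 / (0.092) ≈ 10.86957, so M₁ = 10.86957 × 5071 ≈ 55119.5895 million.
After the change m₂ = 1 / (0.197) ≈ 5.07614, so M₂ = 5.07614 × 5071 ≈ 25741.1059 million.
ΔM = M₂ − M₁ = 25741.1059 − 55119.5895 = -29378.4836 million.

-29378 million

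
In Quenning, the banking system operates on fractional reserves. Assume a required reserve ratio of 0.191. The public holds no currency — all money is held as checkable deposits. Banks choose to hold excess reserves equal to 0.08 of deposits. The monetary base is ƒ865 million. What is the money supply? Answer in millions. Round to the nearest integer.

ƒ3192 million

The money multiplier is m = 1 / (rr + e) = 1 / (0.191 + 0.08) ≈ 3.69.
So M = m × MB = 3.69 × 865 = 3191.85 million.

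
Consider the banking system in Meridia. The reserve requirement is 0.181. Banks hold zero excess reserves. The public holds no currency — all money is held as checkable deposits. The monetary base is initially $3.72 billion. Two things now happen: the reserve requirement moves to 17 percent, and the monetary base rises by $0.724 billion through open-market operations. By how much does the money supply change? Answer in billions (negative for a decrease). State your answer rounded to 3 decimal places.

$5.589 billion

Before: m₁ = 1 / (0.181) ≈ 5.52486, MB₁ = 3.72, so M₁ = 5.52486 × 3.72 ≈ 20.5525 billion.
After: m₂ = 1 / (0.17) ≈ 5.88235, MB₂ = 3.72 + 0.724 = 4.444, so M₂ = 5.88235 × 4.444 ≈ 26.1412 billion.
ΔM = M₂ − M₁ = 26.1412 − 20.5525 = 5.5887 billion.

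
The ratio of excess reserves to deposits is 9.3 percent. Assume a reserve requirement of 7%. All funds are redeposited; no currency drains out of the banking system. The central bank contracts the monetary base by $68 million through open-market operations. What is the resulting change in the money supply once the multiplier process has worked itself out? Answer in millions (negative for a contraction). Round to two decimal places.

The money multiplier is m = 1 / (rr + e) = 1 / (0.07 + 0.093) ≈ 6.13497.
The sale removes 68 million of base, so ΔM = m × ΔMB = 6.13497 × (−68) ≈ -417.178 million.

-417.18 million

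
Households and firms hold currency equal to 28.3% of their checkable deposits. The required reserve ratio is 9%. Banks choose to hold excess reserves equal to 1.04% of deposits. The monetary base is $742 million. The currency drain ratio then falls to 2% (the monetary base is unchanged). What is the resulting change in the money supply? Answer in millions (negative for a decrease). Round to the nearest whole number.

$3803 million

Initially m₁ = (1 + 0.283) / (0.09 + 0.0104 + 0.283) ≈ 3.3464, so M₁ = 3.3464 × 742 = 2483.0288 million.
After the change m₂ = (1 + 0.02) / (0.09 + 0.0104 + 0.02) ≈ 8.4718, so M₂ = 8.4718 × 742 = 6286.0756 million.
ΔM = M₂ − M₁ = 6286.0756 − 2483.0288 = 3803.0468 million.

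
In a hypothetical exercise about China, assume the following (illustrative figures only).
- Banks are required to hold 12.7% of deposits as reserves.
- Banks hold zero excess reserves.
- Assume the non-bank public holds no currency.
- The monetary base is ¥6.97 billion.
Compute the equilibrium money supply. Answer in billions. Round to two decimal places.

With no currency drain or excess reserves, the money multiplier is m = 1/rr = 1/0.127 ≈ 7.8740.
Money supply M = m × MB = 7.8740 × 6.97 ≈ 54.8818 billion.

¥54.88 billion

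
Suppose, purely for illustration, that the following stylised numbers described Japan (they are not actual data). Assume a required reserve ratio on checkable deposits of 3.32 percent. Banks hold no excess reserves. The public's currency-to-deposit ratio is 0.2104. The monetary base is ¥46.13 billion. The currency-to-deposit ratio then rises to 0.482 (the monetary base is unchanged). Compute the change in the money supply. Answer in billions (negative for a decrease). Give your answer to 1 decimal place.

-96.5 billion

Initially m₁ = (1 + 0.2104) / (0.0332 + 0.2104) ≈ 4.9688, so M₁ = 4.9688 × 46.13 ≈ 229.2107 billion.
After the change m₂ = (1 + 0.482) / (0.0332 + 0.482) ≈ 2.8766, so M₂ = 2.8766 × 46.13 ≈ 132.6976 billion.
ΔM = M₂ − M₁ = 132.6976 − 229.2107 = -96.5131 billion.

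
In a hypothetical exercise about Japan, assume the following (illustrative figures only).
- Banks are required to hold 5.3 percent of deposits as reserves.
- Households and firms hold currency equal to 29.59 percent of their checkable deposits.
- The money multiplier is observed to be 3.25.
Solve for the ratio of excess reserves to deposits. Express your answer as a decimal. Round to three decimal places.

Using m = 3.25. Since m = (1 + c)/(c + rr + e), the denominator satisfies c + rr + e = (1 + c)/m = (1 + 0.2959) / 3.25 ≈ 0.398738.
With c = 0.2959 and rr = 0.053, the ratio of excess reserves to deposits is 0.398738 − 0.2959 − 0.053 = 0.049838.

0.050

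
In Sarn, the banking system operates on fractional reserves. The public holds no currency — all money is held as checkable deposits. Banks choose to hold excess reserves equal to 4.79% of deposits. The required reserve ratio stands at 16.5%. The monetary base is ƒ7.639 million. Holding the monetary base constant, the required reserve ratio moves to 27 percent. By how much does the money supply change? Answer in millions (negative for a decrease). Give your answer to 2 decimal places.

Initially m₁ = 1 / (0.165 + 0.0479) ≈ 4.6970, so M₁ = 4.6970 × 7.639 ≈ 35.8804 million.
After the change m₂ = 1 / (0.27 + 0.0479) ≈ 3.1456, so M₂ = 3.1456 × 7.639 ≈ 24.0292 million.
ΔM = M₂ − M₁ = 24.0292 − 35.8804 = -11.8512 million.

-11.85 million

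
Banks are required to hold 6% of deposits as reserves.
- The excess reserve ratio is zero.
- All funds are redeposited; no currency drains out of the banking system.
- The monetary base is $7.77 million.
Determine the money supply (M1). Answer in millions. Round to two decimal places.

$129.50 million

With no currency drain or excess reserves, the money multiplier is m = 1/rr = 1/0.06 ≈ 16.6667.
Money supply M = m × MB = 16.6667 × 7.77 ≈ 129.5003 million.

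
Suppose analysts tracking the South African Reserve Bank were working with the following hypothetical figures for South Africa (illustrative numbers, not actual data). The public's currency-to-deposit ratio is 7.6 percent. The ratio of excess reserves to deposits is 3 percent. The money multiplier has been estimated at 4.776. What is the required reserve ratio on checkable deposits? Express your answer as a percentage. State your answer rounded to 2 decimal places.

Using m = 4.776. Since m = (1 + c)/(c + rr + e), the denominator satisfies c + rr + e = (1 + c)/m = (1 + 0.076) / 4.776 ≈ 0.225293.
With c = 0.076 and e = 0.03, the required reserve ratio on checkable deposits is 0.225293 − 0.076 − 0.03 = 0.119293.

11.93%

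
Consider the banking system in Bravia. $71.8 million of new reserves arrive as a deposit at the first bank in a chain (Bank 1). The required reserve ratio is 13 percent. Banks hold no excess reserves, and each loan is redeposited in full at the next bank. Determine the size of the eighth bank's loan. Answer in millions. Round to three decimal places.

$23.566 million

Each bank lends a fraction (1 − rr) = 0.8700 of the deposit it receives, so Bank 8 receives 71.8·0.8700^7 and lends 71.8·0.8700^8 ≈ 23.5656 million.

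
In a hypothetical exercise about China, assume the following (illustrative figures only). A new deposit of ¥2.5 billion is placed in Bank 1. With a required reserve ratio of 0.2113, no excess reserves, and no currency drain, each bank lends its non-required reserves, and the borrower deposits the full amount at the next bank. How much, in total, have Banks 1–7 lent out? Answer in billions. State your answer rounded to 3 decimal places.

¥7.560 billion

Bank i lends (1 − rr)^i of the original deposit: Bank 1 lends 2.5·0.7887 ≈ 1.9717, Bank 2 lends 2.5·0.7887² ≈ 1.5551, and so on.
Summing a geometric series: total = 2.5·[0.7887·(1 − 0.7887^7) / (1 − 0.7887)] ≈ 7.5600 billion.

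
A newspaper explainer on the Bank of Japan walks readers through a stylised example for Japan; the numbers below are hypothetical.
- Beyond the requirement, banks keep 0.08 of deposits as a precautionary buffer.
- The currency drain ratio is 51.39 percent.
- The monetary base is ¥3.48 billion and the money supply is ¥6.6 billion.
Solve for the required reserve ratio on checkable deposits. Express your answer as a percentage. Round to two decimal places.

Using m = M/MB = 6.6/3.48 ≈ 1.896552. Since m = (1 + c)/(c + rr + e), the denominator satisfies c + rr + e = (1 + c)/m = (1 + 0.5139) / 1.896552 ≈ 0.798238.
With c = 0.5139 and e = 0.08, the required reserve ratio on checkable deposits is 0.798238 − 0.5139 − 0.08 = 0.204338.

20.43%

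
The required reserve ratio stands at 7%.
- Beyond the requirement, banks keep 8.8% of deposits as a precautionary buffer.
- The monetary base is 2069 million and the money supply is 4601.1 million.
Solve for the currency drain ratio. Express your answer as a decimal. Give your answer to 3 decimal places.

Using m = M/MB = 4601.1/2069 ≈ 2.223828. From m = (1 + c)/(c + rr + e), rearranging gives 1 + c = m·(c + rr + e), so c·(1 − m) = m·(rr + e) − 1.
Hence c = [m·(rr + e) − 1]/(1 − m) = [2.223828 × (0.07 + 0.088) − 1] / (1 − 2.223828) ≈ 0.530005.

0.530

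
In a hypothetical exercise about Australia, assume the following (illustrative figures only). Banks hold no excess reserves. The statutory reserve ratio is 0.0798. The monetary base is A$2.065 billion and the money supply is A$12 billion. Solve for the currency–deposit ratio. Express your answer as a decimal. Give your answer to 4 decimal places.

Using m = M/MB = 12/2.065 ≈ 5.811138. From m = (1 + c)/(c + rr + e), rearranging gives 1 + c = m·(c + rr + e), so c·(1 − m) = m·(rr + e) − 1.
Hence c = [m·(rr + e) − 1]/(1 − m) = [5.811138 × (0.0798 + 0) − 1] / (1 − 5.811138) ≈ 0.111465.

0.1115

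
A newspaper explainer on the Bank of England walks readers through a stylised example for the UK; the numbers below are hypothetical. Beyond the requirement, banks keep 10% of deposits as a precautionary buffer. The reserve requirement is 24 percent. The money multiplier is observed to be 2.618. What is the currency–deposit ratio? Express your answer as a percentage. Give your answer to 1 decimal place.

6.8%

Using m = 2.618. From m = (1 + c)/(c + rr + e), rearranging gives 1 + c = m·(c + rr + e), so c·(1 − m) = m·(rr + e) − 1.
Hence c = [m·(rr + e) − 1]/(1 − m) = [2.618 × (0.24 + 0.1) − 1] / (1 − 2.618) ≈ 0.067911.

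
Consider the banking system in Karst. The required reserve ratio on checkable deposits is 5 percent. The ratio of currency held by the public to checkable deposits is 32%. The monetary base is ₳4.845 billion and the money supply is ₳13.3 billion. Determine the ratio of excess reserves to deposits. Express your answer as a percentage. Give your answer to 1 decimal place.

11.1%

Using m = M/MB = 13.3/4.845 ≈ 2.745098. Since m = (1 + c)/(c + rr + e), the denominator satisfies c + rr + e = (1 + c)/m = (1 + 0.32) / 2.745098 ≈ 0.480857.
With c = 0.32 and rr = 0.05, the ratio of excess reserves to deposits is 0.480857 − 0.32 − 0.05 = 0.110857.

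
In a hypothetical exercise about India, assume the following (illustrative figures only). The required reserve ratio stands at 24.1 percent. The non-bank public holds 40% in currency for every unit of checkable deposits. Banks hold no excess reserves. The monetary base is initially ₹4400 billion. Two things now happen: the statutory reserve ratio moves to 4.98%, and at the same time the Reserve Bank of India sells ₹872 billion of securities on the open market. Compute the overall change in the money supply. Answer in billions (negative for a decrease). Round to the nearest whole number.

₹1371 billion

Before: m₁ = (1 + 0.4) / (0.241 + 0.4) ≈ 2.18409, MB₁ = 4400, so M₁ = 2.18409 × 4400 = 9609.996 billion.
After: m₂ = (1 + 0.4) / (0.0498 + 0.4) ≈ 3.11249, MB₂ = 4400 − 872 = 3528, so M₂ = 3.11249 × 3528 ≈ 10980.8647 billion.
ΔM = M₂ − M₁ = 10980.8647 − 9609.996 = 1370.8687 billion.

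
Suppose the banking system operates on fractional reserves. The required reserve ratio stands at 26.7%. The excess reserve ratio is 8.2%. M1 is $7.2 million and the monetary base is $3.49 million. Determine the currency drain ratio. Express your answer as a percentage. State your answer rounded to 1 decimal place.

Using m = M/MB = 7.2/3.49 ≈ 2.063037. From m = (1 + c)/(c + rr + e), rearranging gives 1 + c = m·(c + rr + e), so c·(1 − m) = m·(rr + e) − 1.
Hence c = [m·(rr + e) − 1]/(1 − m) = [2.063037 × (0.267 + 0.082) − 1] / (1 − 2.063037) ≈ 0.263396.

26.3%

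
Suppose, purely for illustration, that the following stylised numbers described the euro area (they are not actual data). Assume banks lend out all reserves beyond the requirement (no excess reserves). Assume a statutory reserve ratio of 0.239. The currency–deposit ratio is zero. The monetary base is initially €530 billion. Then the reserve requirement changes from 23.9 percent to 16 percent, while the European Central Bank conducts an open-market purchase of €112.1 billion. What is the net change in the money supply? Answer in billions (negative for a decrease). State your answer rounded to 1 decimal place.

€1795.6 billion

Before: m₁ = 1 / (0.239) ≈ 4.18410, MB₁ = 530, so M₁ = 4.18410 × 530 = 2217.573 billion.
After: m₂ = 1 / (0.16) = 6.25, MB₂ = 530 + 112.1 = 642.1, so M₂ = 6.25 × 642.1 = 4013.125 billion.
ΔM = M₂ − M₁ = 4013.125 − 2217.573 = 1795.552 billion.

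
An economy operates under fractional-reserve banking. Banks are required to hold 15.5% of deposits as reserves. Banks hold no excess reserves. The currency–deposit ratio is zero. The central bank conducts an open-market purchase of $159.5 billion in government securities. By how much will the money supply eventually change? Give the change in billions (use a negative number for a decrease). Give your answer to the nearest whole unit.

The simple money multiplier is m = 1/rr = 1/0.155 ≈ 6.4516.
An open-market purchase increases the monetary base by 159.5 billion, so ΔM = m × ΔMB = 6.4516 × 159.5 = 1029.0302 billion.

$1029 billion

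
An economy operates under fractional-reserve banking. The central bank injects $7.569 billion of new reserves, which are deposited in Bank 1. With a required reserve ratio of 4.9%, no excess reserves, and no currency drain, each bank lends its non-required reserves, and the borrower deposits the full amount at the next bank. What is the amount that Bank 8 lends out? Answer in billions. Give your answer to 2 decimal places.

Each bank lends a fraction (1 − rr) = 0.9510 of the deposit it receives, so Bank 8 receives 7.569·0.9510^7 and lends 7.569·0.9510^8 ≈ 5.0639 billion.

$5.06 billion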